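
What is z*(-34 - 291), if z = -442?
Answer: 143650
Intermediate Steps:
z*(-34 - 291) = -442*(-34 - 291) = -442*(-325) = 143650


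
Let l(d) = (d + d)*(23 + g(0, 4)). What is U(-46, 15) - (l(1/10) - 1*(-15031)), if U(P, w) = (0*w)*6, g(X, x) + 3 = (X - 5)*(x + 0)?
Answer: -15031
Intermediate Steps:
g(X, x) = -3 + x*(-5 + X) (g(X, x) = -3 + (X - 5)*(x + 0) = -3 + (-5 + X)*x = -3 + x*(-5 + X))
l(d) = 0 (l(d) = (d + d)*(23 + (-3 - 5*4 + 0*4)) = (2*d)*(23 + (-3 - 20 + 0)) = (2*d)*(23 - 23) = (2*d)*0 = 0)
U(P, w) = 0 (U(P, w) = 0*6 = 0)
U(-46, 15) - (l(1/10) - 1*(-15031)) = 0 - (0 - 1*(-15031)) = 0 - (0 + 15031) = 0 - 1*15031 = 0 - 15031 = -15031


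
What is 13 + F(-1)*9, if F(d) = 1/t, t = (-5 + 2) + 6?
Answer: 16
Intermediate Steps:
t = 3 (t = -3 + 6 = 3)
F(d) = ⅓ (F(d) = 1/3 = ⅓)
13 + F(-1)*9 = 13 + (⅓)*9 = 13 + 3 = 16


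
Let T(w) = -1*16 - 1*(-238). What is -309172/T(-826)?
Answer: -4178/3 ≈ -1392.7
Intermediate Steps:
T(w) = 222 (T(w) = -16 + 238 = 222)
-309172/T(-826) = -309172/222 = -309172*1/222 = -4178/3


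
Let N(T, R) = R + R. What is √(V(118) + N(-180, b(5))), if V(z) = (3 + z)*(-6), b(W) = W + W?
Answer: I*√706 ≈ 26.571*I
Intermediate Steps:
b(W) = 2*W
N(T, R) = 2*R
V(z) = -18 - 6*z
√(V(118) + N(-180, b(5))) = √((-18 - 6*118) + 2*(2*5)) = √((-18 - 708) + 2*10) = √(-726 + 20) = √(-706) = I*√706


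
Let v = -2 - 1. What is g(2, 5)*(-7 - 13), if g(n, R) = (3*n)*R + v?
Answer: -540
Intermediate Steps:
v = -3
g(n, R) = -3 + 3*R*n (g(n, R) = (3*n)*R - 3 = 3*R*n - 3 = -3 + 3*R*n)
g(2, 5)*(-7 - 13) = (-3 + 3*5*2)*(-7 - 13) = (-3 + 30)*(-20) = 27*(-20) = -540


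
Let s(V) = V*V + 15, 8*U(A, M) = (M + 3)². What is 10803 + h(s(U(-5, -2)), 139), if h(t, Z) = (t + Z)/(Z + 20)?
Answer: 109941185/10176 ≈ 10804.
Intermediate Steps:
U(A, M) = (3 + M)²/8 (U(A, M) = (M + 3)²/8 = (3 + M)²/8)
s(V) = 15 + V² (s(V) = V² + 15 = 15 + V²)
h(t, Z) = (Z + t)/(20 + Z)
10803 + h(s(U(-5, -2)), 139) = 10803 + (139 + (15 + ((3 - 2)²/8)²))/(20 + 139) = 10803 + (139 + (15 + ((⅛)*1²)²))/159 = 10803 + (139 + (15 + ((⅛)*1)²))/159 = 10803 + (139 + (15 + (⅛)²))/159 = 10803 + (139 + (15 + 1/64))/159 = 10803 + (139 + 961/64)/159 = 10803 + (1/159)*(9857/64) = 10803 + 9857/10176 = 109941185/10176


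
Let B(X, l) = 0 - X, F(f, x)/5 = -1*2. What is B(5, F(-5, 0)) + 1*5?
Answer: 0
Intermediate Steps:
F(f, x) = -10 (F(f, x) = 5*(-1*2) = 5*(-2) = -10)
B(X, l) = -X
B(5, F(-5, 0)) + 1*5 = -1*5 + 1*5 = -5 + 5 = 0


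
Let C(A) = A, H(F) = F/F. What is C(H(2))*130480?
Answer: 130480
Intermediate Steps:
H(F) = 1
C(H(2))*130480 = 1*130480 = 130480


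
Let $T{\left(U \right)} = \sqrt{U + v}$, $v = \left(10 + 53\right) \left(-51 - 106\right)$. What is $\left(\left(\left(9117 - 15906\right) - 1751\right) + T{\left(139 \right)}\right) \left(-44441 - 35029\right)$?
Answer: $678673800 - 158940 i \sqrt{2438} \approx 6.7867 \cdot 10^{8} - 7.8478 \cdot 10^{6} i$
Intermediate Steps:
$v = -9891$ ($v = 63 \left(-157\right) = -9891$)
$T{\left(U \right)} = \sqrt{-9891 + U}$ ($T{\left(U \right)} = \sqrt{U - 9891} = \sqrt{-9891 + U}$)
$\left(\left(\left(9117 - 15906\right) - 1751\right) + T{\left(139 \right)}\right) \left(-44441 - 35029\right) = \left(\left(\left(9117 - 15906\right) - 1751\right) + \sqrt{-9891 + 139}\right) \left(-44441 - 35029\right) = \left(\left(-6789 - 1751\right) + \sqrt{-9752}\right) \left(-79470\right) = \left(-8540 + 2 i \sqrt{2438}\right) \left(-79470\right) = 678673800 - 158940 i \sqrt{2438}$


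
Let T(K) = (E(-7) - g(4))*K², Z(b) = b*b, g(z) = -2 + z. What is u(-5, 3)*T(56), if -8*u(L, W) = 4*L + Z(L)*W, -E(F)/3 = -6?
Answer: -344960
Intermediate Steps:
E(F) = 18 (E(F) = -3*(-6) = 18)
Z(b) = b²
T(K) = 16*K² (T(K) = (18 - (-2 + 4))*K² = (18 - 1*2)*K² = (18 - 2)*K² = 16*K²)
u(L, W) = -L/2 - W*L²/8 (u(L, W) = -(4*L + L²*W)/8 = -(4*L + W*L²)/8 = -L/2 - W*L²/8)
u(-5, 3)*T(56) = ((⅛)*(-5)*(-4 - 1*(-5)*3))*(16*56²) = ((⅛)*(-5)*(-4 + 15))*(16*3136) = ((⅛)*(-5)*11)*50176 = -55/8*50176 = -344960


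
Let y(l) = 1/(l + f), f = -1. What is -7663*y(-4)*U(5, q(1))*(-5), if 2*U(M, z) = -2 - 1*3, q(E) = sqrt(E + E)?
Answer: 38315/2 ≈ 19158.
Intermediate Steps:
q(E) = sqrt(2)*sqrt(E) (q(E) = sqrt(2*E) = sqrt(2)*sqrt(E))
y(l) = 1/(-1 + l) (y(l) = 1/(l - 1) = 1/(-1 + l))
U(M, z) = -5/2 (U(M, z) = (-2 - 1*3)/2 = (-2 - 3)/2 = (1/2)*(-5) = -5/2)
-7663*y(-4)*U(5, q(1))*(-5) = -7663*-5/2/(-1 - 4)*(-5) = -7663*-5/2/(-5)*(-5) = -7663*(-1/5*(-5/2))*(-5) = -7663*(-5)/2 = -7663*(-5/2) = 38315/2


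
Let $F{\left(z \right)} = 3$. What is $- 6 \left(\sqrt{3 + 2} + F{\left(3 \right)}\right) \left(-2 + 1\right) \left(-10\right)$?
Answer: $-180 - 60 \sqrt{5} \approx -314.16$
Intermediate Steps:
$- 6 \left(\sqrt{3 + 2} + F{\left(3 \right)}\right) \left(-2 + 1\right) \left(-10\right) = - 6 \left(\sqrt{3 + 2} + 3\right) \left(-2 + 1\right) \left(-10\right) = - 6 \left(\sqrt{5} + 3\right) \left(-1\right) \left(-10\right) = - 6 \left(3 + \sqrt{5}\right) \left(-1\right) \left(-10\right) = - 6 \left(-3 - \sqrt{5}\right) \left(-10\right) = \left(18 + 6 \sqrt{5}\right) \left(-10\right) = -180 - 60 \sqrt{5}$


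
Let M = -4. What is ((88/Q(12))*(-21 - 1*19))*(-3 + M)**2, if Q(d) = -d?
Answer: 43120/3 ≈ 14373.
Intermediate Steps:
((88/Q(12))*(-21 - 1*19))*(-3 + M)**2 = ((88/((-1*12)))*(-21 - 1*19))*(-3 - 4)**2 = ((88/(-12))*(-21 - 19))*(-7)**2 = ((88*(-1/12))*(-40))*49 = -22/3*(-40)*49 = (880/3)*49 = 43120/3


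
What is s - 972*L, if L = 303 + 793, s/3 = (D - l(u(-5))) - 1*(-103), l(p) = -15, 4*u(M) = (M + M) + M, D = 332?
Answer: -1063962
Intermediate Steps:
u(M) = 3*M/4 (u(M) = ((M + M) + M)/4 = (2*M + M)/4 = (3*M)/4 = 3*M/4)
s = 1350 (s = 3*((332 - 1*(-15)) - 1*(-103)) = 3*((332 + 15) + 103) = 3*(347 + 103) = 3*450 = 1350)
L = 1096
s - 972*L = 1350 - 972*1096 = 1350 - 1065312 = -1063962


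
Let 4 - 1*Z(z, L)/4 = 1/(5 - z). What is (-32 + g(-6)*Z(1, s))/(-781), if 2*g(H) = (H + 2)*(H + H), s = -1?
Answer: -328/781 ≈ -0.41997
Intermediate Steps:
g(H) = H*(2 + H) (g(H) = ((H + 2)*(H + H))/2 = ((2 + H)*(2*H))/2 = (2*H*(2 + H))/2 = H*(2 + H))
Z(z, L) = 16 - 4/(5 - z)
(-32 + g(-6)*Z(1, s))/(-781) = (-32 + (-6*(2 - 6))*(4*(-19 + 4*1)/(-5 + 1)))/(-781) = (-32 + (-6*(-4))*(4*(-19 + 4)/(-4)))*(-1/781) = (-32 + 24*(4*(-¼)*(-15)))*(-1/781) = (-32 + 24*15)*(-1/781) = (-32 + 360)*(-1/781) = 328*(-1/781) = -328/781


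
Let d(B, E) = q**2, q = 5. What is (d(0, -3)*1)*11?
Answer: 275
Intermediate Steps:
d(B, E) = 25 (d(B, E) = 5**2 = 25)
(d(0, -3)*1)*11 = (25*1)*11 = 25*11 = 275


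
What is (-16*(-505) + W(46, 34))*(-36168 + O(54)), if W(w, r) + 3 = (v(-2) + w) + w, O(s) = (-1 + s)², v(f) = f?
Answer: -272442953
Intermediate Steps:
W(w, r) = -5 + 2*w (W(w, r) = -3 + ((-2 + w) + w) = -3 + (-2 + 2*w) = -5 + 2*w)
(-16*(-505) + W(46, 34))*(-36168 + O(54)) = (-16*(-505) + (-5 + 2*46))*(-36168 + (-1 + 54)²) = (8080 + (-5 + 92))*(-36168 + 53²) = (8080 + 87)*(-36168 + 2809) = 8167*(-33359) = -272442953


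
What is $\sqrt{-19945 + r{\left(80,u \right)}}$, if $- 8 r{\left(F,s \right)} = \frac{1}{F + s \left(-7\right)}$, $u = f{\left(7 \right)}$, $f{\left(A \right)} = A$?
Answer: $\frac{i \sqrt{306674382}}{124} \approx 141.23 i$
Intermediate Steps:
$u = 7$
$r{\left(F,s \right)} = - \frac{1}{8 \left(F - 7 s\right)}$ ($r{\left(F,s \right)} = - \frac{1}{8 \left(F + s \left(-7\right)\right)} = - \frac{1}{8 \left(F - 7 s\right)}$)
$\sqrt{-19945 + r{\left(80,u \right)}} = \sqrt{-19945 + \frac{1}{8 \left(\left(-1\right) 80 + 7 \cdot 7\right)}} = \sqrt{-19945 + \frac{1}{8 \left(-80 + 49\right)}} = \sqrt{-19945 + \frac{1}{8 \left(-31\right)}} = \sqrt{-19945 + \frac{1}{8} \left(- \frac{1}{31}\right)} = \sqrt{-19945 - \frac{1}{248}} = \sqrt{- \frac{4946361}{248}} = \frac{i \sqrt{306674382}}{124}$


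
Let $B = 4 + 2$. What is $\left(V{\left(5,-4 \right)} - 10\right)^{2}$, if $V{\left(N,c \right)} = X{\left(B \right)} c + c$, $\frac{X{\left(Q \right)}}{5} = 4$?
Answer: $8836$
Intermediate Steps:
$B = 6$
$X{\left(Q \right)} = 20$ ($X{\left(Q \right)} = 5 \cdot 4 = 20$)
$V{\left(N,c \right)} = 21 c$ ($V{\left(N,c \right)} = 20 c + c = 21 c$)
$\left(V{\left(5,-4 \right)} - 10\right)^{2} = \left(21 \left(-4\right) - 10\right)^{2} = \left(-84 - 10\right)^{2} = \left(-94\right)^{2} = 8836$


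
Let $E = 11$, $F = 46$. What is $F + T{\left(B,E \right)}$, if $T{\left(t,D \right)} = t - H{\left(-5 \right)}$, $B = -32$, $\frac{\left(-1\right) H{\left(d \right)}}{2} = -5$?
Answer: $4$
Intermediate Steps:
$H{\left(d \right)} = 10$ ($H{\left(d \right)} = \left(-2\right) \left(-5\right) = 10$)
$T{\left(t,D \right)} = -10 + t$ ($T{\left(t,D \right)} = t - 10 = -10 + t$)
$F + T{\left(B,E \right)} = 46 - 42 = 4$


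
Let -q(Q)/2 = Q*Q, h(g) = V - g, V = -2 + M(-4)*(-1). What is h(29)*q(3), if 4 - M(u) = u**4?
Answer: -3978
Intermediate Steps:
M(u) = 4 - u**4
V = 250 (V = -2 + (4 - 1*(-4)**4)*(-1) = -2 + (4 - 1*256)*(-1) = -2 + (4 - 256)*(-1) = -2 - 252*(-1) = -2 + 252 = 250)
h(g) = 250 - g
q(Q) = -2*Q**2 (q(Q) = -2*Q*Q = -2*Q**2)
h(29)*q(3) = (250 - 1*29)*(-2*3**2) = (250 - 29)*(-2*9) = 221*(-18) = -3978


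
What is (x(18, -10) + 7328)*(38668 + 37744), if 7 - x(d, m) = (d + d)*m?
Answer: 587990340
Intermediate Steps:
x(d, m) = 7 - 2*d*m (x(d, m) = 7 - (d + d)*m = 7 - 2*d*m)
(x(18, -10) + 7328)*(38668 + 37744) = ((7 - 2*18*(-10)) + 7328)*(38668 + 37744) = ((7 + 360) + 7328)*76412 = (367 + 7328)*76412 = 7695*76412 = 587990340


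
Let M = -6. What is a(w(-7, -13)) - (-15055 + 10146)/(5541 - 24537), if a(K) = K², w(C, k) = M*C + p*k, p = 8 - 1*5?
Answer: 166055/18996 ≈ 8.7416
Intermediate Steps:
p = 3 (p = 8 - 5 = 3)
w(C, k) = -6*C + 3*k
a(w(-7, -13)) - (-15055 + 10146)/(5541 - 24537) = (-6*(-7) + 3*(-13))² - (-15055 + 10146)/(5541 - 24537) = (42 - 39)² - (-4909)/(-18996) = 3² - (-4909)*(-1)/18996 = 9 - 1*4909/18996 = 9 - 4909/18996 = 166055/18996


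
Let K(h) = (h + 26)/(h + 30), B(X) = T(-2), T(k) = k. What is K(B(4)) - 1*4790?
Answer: -33524/7 ≈ -4789.1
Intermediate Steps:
B(X) = -2
K(h) = (26 + h)/(30 + h)
K(B(4)) - 1*4790 = (26 - 2)/(30 - 2) - 1*4790 = 24/28 - 4790 = (1/28)*24 - 4790 = 6/7 - 4790 = -33524/7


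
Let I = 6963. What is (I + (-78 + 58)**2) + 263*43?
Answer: 18672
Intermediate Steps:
(I + (-78 + 58)**2) + 263*43 = (6963 + (-78 + 58)**2) + 263*43 = (6963 + (-20)**2) + 11309 = (6963 + 400) + 11309 = 7363 + 11309 = 18672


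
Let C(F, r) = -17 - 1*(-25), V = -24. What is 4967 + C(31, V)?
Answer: 4975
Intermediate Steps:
C(F, r) = 8 (C(F, r) = -17 + 25 = 8)
4967 + C(31, V) = 4967 + 8 = 4975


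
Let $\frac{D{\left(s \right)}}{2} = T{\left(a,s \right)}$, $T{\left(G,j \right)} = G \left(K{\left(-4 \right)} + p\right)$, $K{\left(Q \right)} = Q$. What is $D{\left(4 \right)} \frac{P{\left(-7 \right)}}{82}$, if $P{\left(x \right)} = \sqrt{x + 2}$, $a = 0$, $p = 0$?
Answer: $0$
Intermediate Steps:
$P{\left(x \right)} = \sqrt{2 + x}$
$T{\left(G,j \right)} = - 4 G$ ($T{\left(G,j \right)} = G \left(-4 + 0\right) = G \left(-4\right) = - 4 G$)
$D{\left(s \right)} = 0$ ($D{\left(s \right)} = 2 \left(\left(-4\right) 0\right) = 2 \cdot 0 = 0$)
$D{\left(4 \right)} \frac{P{\left(-7 \right)}}{82} = 0 \frac{\sqrt{2 - 7}}{82} = 0 \sqrt{-5} \cdot \frac{1}{82} = 0 i \sqrt{5} \cdot \frac{1}{82} = 0 \frac{i \sqrt{5}}{82} = 0$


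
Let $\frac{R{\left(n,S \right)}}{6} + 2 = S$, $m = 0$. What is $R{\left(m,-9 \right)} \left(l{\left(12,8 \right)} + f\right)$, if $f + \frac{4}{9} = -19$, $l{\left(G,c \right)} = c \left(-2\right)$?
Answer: $\frac{7018}{3} \approx 2339.3$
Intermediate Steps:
$R{\left(n,S \right)} = -12 + 6 S$
$l{\left(G,c \right)} = - 2 c$
$f = - \frac{175}{9}$ ($f = - \frac{4}{9} - 19 = - \frac{175}{9} \approx -19.444$)
$R{\left(m,-9 \right)} \left(l{\left(12,8 \right)} + f\right) = \left(-12 + 6 \left(-9\right)\right) \left(\left(-2\right) 8 - \frac{175}{9}\right) = \left(-12 - 54\right) \left(-16 - \frac{175}{9}\right) = \left(-66\right) \left(- \frac{319}{9}\right) = \frac{7018}{3}$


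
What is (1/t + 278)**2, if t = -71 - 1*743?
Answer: 51207616681/662596 ≈ 77283.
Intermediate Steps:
t = -814 (t = -71 - 743 = -814)
(1/t + 278)**2 = (1/(-814) + 278)**2 = (-1/814 + 278)**2 = (226291/814)**2 = 51207616681/662596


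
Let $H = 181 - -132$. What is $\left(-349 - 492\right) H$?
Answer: $-263233$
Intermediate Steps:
$H = 313$ ($H = 181 + 132 = 313$)
$\left(-349 - 492\right) H = \left(-349 - 492\right) 313 = \left(-841\right) 313 = -263233$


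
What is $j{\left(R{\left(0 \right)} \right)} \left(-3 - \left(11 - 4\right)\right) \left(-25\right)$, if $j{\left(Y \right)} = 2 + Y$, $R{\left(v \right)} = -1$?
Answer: $250$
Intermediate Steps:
$j{\left(R{\left(0 \right)} \right)} \left(-3 - \left(11 - 4\right)\right) \left(-25\right) = \left(2 - 1\right) \left(-3 - \left(11 - 4\right)\right) \left(-25\right) = 1 \left(-3 - 7\right) \left(-25\right) = 1 \left(-10\right) \left(-25\right) = \left(-10\right) \left(-25\right) = 250$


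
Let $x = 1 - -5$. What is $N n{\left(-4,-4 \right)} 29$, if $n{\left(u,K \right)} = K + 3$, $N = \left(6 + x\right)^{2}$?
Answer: $-4176$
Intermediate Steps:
$x = 6$ ($x = 1 + 5 = 6$)
$N = 144$ ($N = \left(6 + 6\right)^{2} = 12^{2} = 144$)
$n{\left(u,K \right)} = 3 + K$
$N n{\left(-4,-4 \right)} 29 = 144 \left(3 - 4\right) 29 = 144 \left(-1\right) 29 = \left(-144\right) 29 = -4176$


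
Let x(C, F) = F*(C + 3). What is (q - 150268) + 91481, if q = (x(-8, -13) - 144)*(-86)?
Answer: -51993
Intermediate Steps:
x(C, F) = F*(3 + C)
q = 6794 (q = (-13*(3 - 8) - 144)*(-86) = (-13*(-5) - 144)*(-86) = (65 - 144)*(-86) = -79*(-86) = 6794)
(q - 150268) + 91481 = (6794 - 150268) + 91481 = -143474 + 91481 = -51993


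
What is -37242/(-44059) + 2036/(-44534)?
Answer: 784415552/981061753 ≈ 0.79956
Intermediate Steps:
-37242/(-44059) + 2036/(-44534) = -37242*(-1/44059) + 2036*(-1/44534) = 37242/44059 - 1018/22267 = 784415552/981061753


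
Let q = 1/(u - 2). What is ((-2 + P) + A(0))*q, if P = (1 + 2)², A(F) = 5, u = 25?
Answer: 12/23 ≈ 0.52174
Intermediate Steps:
P = 9 (P = 3² = 9)
q = 1/23 (q = 1/(25 - 2) = 1/23 ≈ 0.043478)
((-2 + P) + A(0))*q = ((-2 + 9) + 5)*(1/23) = (7 + 5)*(1/23) = 12*(1/23) = 12/23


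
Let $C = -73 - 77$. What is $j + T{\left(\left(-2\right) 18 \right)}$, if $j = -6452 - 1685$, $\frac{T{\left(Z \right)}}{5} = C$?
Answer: $-8887$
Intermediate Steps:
$C = -150$ ($C = -73 - 77 = -150$)
$T{\left(Z \right)} = -750$ ($T{\left(Z \right)} = 5 \left(-150\right) = -750$)
$j = -8137$
$j + T{\left(\left(-2\right) 18 \right)} = -8137 - 750 = -8887$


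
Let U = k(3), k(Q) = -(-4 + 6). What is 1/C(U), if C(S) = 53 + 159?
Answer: 1/212 ≈ 0.0047170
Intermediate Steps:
k(Q) = -2 (k(Q) = -1*2 = -2)
U = -2
C(S) = 212
1/C(U) = 1/212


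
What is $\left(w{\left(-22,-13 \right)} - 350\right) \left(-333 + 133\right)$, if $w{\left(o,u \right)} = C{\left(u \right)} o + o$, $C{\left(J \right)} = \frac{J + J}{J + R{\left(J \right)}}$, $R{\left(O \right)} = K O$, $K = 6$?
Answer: $\frac{529600}{7} \approx 75657.0$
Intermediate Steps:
$R{\left(O \right)} = 6 O$
$C{\left(J \right)} = \frac{2}{7}$ ($C{\left(J \right)} = \frac{J + J}{J + 6 J} = \frac{2 J}{7 J} = 2 J \frac{1}{7 J} = \frac{2}{7}$)
$w{\left(o,u \right)} = \frac{9 o}{7}$ ($w{\left(o,u \right)} = \frac{2 o}{7} + o = \frac{9 o}{7}$)
$\left(w{\left(-22,-13 \right)} - 350\right) \left(-333 + 133\right) = \left(\frac{9}{7} \left(-22\right) - 350\right) \left(-333 + 133\right) = \left(- \frac{198}{7} - 350\right) \left(-200\right) = \left(- \frac{2648}{7}\right) \left(-200\right) = \frac{529600}{7}$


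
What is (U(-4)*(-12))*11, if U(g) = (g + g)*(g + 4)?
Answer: 0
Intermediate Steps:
U(g) = 2*g*(4 + g) (U(g) = (2*g)*(4 + g) = 2*g*(4 + g))
(U(-4)*(-12))*11 = ((2*(-4)*(4 - 4))*(-12))*11 = ((2*(-4)*0)*(-12))*11 = (0*(-12))*11 = 0*11 = 0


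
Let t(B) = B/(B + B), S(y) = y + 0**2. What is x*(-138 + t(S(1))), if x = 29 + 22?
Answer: -14025/2 ≈ -7012.5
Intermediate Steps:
S(y) = y (S(y) = y + 0 = y)
t(B) = 1/2 (t(B) = B/((2*B)) = (1/(2*B))*B = 1/2)
x = 51
x*(-138 + t(S(1))) = 51*(-138 + 1/2) = 51*(-275/2) = -14025/2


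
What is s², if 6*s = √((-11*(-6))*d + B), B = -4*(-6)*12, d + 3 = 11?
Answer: 68/3 ≈ 22.667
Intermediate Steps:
d = 8 (d = -3 + 11 = 8)
B = 288 (B = 24*12 = 288)
s = 2*√51/3 (s = √(-11*(-6)*8 + 288)/6 = √(66*8 + 288)/6 = √(528 + 288)/6 = √816/6 = (4*√51)/6 = 2*√51/3 ≈ 4.7610)
s² = (2*√51/3)² = 68/3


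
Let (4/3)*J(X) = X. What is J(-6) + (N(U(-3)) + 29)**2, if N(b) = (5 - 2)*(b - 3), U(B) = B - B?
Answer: 791/2 ≈ 395.50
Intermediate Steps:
U(B) = 0
J(X) = 3*X/4
N(b) = -9 + 3*b (N(b) = 3*(-3 + b) = -9 + 3*b)
J(-6) + (N(U(-3)) + 29)**2 = (3/4)*(-6) + ((-9 + 3*0) + 29)**2 = -9/2 + ((-9 + 0) + 29)**2 = -9/2 + (-9 + 29)**2 = -9/2 + 20**2 = -9/2 + 400 = 791/2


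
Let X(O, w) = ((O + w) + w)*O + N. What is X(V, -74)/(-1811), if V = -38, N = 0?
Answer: -7068/1811 ≈ -3.9028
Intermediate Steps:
X(O, w) = O*(O + 2*w) (X(O, w) = ((O + w) + w)*O + 0 = (O + 2*w)*O + 0 = O*(O + 2*w) + 0 = O*(O + 2*w))
X(V, -74)/(-1811) = -38*(-38 + 2*(-74))/(-1811) = -38*(-38 - 148)*(-1/1811) = -38*(-186)*(-1/1811) = 7068*(-1/1811) = -7068/1811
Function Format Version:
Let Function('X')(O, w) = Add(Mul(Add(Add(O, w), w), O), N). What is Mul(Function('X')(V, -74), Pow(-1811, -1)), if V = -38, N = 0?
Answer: Rational(-7068, 1811) ≈ -3.9028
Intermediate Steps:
Function('X')(O, w) = Mul(O, Add(O, Mul(2, w))) (Function('X')(O, w) = Add(Mul(Add(Add(O, w), w), O), 0) = Add(Mul(Add(O, Mul(2, w)), O), 0) = Add(Mul(O, Add(O, Mul(2, w))), 0) = Mul(O, Add(O, Mul(2, w))))
Mul(Function('X')(V, -74), Pow(-1811, -1)) = Mul(Mul(-38, Add(-38, Mul(2, -74))), Pow(-1811, -1)) = Mul(Mul(-38, Add(-38, -148)), Rational(-1, 1811)) = Mul(Mul(-38, -186), Rational(-1, 1811)) = Mul(7068, Rational(-1, 1811)) = Rational(-7068, 1811)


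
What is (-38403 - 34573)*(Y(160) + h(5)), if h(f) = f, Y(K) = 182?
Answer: -13646512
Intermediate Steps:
(-38403 - 34573)*(Y(160) + h(5)) = (-38403 - 34573)*(182 + 5) = -72976*187 = -13646512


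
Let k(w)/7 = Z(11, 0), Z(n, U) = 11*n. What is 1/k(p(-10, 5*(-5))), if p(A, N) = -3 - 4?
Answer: 1/847 ≈ 0.0011806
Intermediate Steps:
p(A, N) = -7
k(w) = 847 (k(w) = 7*(11*11) = 7*121 = 847)
1/k(p(-10, 5*(-5))) = 1/847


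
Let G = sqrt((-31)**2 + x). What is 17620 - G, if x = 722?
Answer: 17620 - 3*sqrt(187) ≈ 17579.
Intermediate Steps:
G = 3*sqrt(187) (G = sqrt((-31)**2 + 722) = sqrt(961 + 722) = sqrt(1683) = 3*sqrt(187) ≈ 41.024)
17620 - G = 17620 - 3*sqrt(187)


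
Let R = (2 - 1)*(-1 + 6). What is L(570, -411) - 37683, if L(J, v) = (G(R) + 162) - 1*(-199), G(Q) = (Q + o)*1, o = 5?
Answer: -37312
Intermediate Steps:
R = 5 (R = 1*5 = 5)
G(Q) = 5 + Q (G(Q) = (Q + 5)*1 = (5 + Q)*1 = 5 + Q)
L(J, v) = 371 (L(J, v) = ((5 + 5) + 162) - 1*(-199) = (10 + 162) + 199 = 172 + 199 = 371)
L(570, -411) - 37683 = 371 - 37683 = -37312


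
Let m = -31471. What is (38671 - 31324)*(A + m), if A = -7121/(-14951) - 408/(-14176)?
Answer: -6125585018272353/26493172 ≈ -2.3121e+8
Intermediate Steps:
A = 13380913/26493172 (A = -7121*(-1/14951) - 408*(-1/14176) = 7121/14951 + 51/1772 = 13380913/26493172 ≈ 0.50507)
(38671 - 31324)*(A + m) = (38671 - 31324)*(13380913/26493172 - 31471) = 7347*(-833753235099/26493172) = -6125585018272353/26493172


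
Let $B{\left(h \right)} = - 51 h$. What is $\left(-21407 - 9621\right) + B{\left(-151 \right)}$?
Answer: $-23327$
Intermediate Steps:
$\left(-21407 - 9621\right) + B{\left(-151 \right)} = \left(-21407 - 9621\right) - -7701 = -31028 + 7701 = -23327$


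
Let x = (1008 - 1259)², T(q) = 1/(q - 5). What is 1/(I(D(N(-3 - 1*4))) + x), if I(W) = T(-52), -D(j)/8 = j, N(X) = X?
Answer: 57/3591056 ≈ 1.5873e-5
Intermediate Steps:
T(q) = 1/(-5 + q)
x = 63001 (x = (-251)² = 63001)
D(j) = -8*j
I(W) = -1/57 (I(W) = 1/(-5 - 52) = 1/(-57) = -1/57)
1/(I(D(N(-3 - 1*4))) + x) = 1/(-1/57 + 63001) = 1/(3591056/57) = 57/3591056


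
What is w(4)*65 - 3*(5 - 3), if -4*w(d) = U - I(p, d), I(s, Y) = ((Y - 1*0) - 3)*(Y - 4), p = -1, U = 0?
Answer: -6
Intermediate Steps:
I(s, Y) = (-4 + Y)*(-3 + Y) (I(s, Y) = ((Y + 0) - 3)*(-4 + Y) = (Y - 3)*(-4 + Y) = (-3 + Y)*(-4 + Y) = (-4 + Y)*(-3 + Y))
w(d) = 3 - 7*d/4 + d²/4 (w(d) = -(0 - (12 + d² - 7*d))/4 = -(0 + (-12 - d² + 7*d))/4 = -(-12 - d² + 7*d)/4 = 3 - 7*d/4 + d²/4)
w(4)*65 - 3*(5 - 3) = (3 - 7/4*4 + (¼)*4²)*65 - 3*(5 - 3) = (3 - 7 + (¼)*16)*65 - 3*2 = (3 - 7 + 4)*65 - 6 = 0*65 - 6 = 0 - 6 = -6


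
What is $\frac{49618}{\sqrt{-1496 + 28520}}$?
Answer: $\frac{24809 \sqrt{1689}}{3378} \approx 301.83$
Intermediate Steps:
$\frac{49618}{\sqrt{-1496 + 28520}} = \frac{49618}{\sqrt{27024}} = \frac{49618}{4 \sqrt{1689}} = 49618 \frac{\sqrt{1689}}{6756} = \frac{24809 \sqrt{1689}}{3378}$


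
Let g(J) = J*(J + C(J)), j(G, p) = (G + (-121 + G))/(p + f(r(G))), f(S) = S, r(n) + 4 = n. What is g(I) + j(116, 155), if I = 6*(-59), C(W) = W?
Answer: 22306285/89 ≈ 2.5063e+5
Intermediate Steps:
r(n) = -4 + n
I = -354
j(G, p) = (-121 + 2*G)/(-4 + G + p) (j(G, p) = (G + (-121 + G))/(p + (-4 + G)) = (-121 + 2*G)/(-4 + G + p))
g(J) = 2*J**2 (g(J) = J*(J + J) = J*(2*J) = 2*J**2)
g(I) + j(116, 155) = 2*(-354)**2 + (-121 + 2*116)/(-4 + 116 + 155) = 2*125316 + (-121 + 232)/267 = 250632 + (1/267)*111 = 250632 + 37/89 = 22306285/89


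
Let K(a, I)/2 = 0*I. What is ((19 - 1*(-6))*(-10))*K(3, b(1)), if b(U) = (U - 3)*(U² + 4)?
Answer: 0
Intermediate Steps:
b(U) = (-3 + U)*(4 + U²)
K(a, I) = 0 (K(a, I) = 2*(0*I) = 2*0 = 0)
((19 - 1*(-6))*(-10))*K(3, b(1)) = ((19 - 1*(-6))*(-10))*0 = ((19 + 6)*(-10))*0 = (25*(-10))*0 = -250*0 = 0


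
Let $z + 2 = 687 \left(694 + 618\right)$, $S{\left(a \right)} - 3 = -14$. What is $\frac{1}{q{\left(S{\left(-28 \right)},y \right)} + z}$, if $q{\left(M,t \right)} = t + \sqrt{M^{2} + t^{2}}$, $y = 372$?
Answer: $\frac{901714}{813087999291} - \frac{\sqrt{138505}}{813087999291} \approx 1.1085 \cdot 10^{-6}$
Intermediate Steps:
$S{\left(a \right)} = -11$ ($S{\left(a \right)} = 3 - 14 = -11$)
$z = 901342$ ($z = -2 + 687 \left(694 + 618\right) = -2 + 687 \cdot 1312 = -2 + 901344 = 901342$)
$\frac{1}{q{\left(S{\left(-28 \right)},y \right)} + z} = \frac{1}{\left(372 + \sqrt{\left(-11\right)^{2} + 372^{2}}\right) + 901342} = \frac{1}{\left(372 + \sqrt{121 + 138384}\right) + 901342} = \frac{1}{\left(372 + \sqrt{138505}\right) + 901342} = \frac{1}{901714 + \sqrt{138505}}$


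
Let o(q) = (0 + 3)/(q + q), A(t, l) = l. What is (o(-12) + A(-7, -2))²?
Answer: 289/64 ≈ 4.5156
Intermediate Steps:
o(q) = 3/(2*q) (o(q) = 3/((2*q)) = 3*(1/(2*q)) = 3/(2*q))
(o(-12) + A(-7, -2))² = ((3/2)/(-12) - 2)² = ((3/2)*(-1/12) - 2)² = (-⅛ - 2)² = (-17/8)² = 289/64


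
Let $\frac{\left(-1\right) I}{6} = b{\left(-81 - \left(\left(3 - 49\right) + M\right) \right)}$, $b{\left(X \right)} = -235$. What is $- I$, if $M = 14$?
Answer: $-1410$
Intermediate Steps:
$I = 1410$ ($I = \left(-6\right) \left(-235\right) = 1410$)
$- I = \left(-1\right) 1410 = -1410$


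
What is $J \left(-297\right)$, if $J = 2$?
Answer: $-594$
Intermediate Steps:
$J \left(-297\right) = 2 \left(-297\right) = -594$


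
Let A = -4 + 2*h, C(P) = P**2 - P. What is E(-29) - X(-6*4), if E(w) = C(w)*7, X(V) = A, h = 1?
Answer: 6092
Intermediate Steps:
A = -2 (A = -4 + 2*1 = -4 + 2 = -2)
X(V) = -2
E(w) = 7*w*(-1 + w) (E(w) = (w*(-1 + w))*7 = 7*w*(-1 + w))
E(-29) - X(-6*4) = 7*(-29)*(-1 - 29) - 1*(-2) = 7*(-29)*(-30) + 2 = 6090 + 2 = 6092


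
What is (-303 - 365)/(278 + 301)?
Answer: -668/579 ≈ -1.1537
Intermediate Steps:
(-303 - 365)/(278 + 301) = -668/579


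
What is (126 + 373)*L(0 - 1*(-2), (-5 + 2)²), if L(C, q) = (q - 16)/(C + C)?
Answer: -3493/4 ≈ -873.25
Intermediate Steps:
L(C, q) = (-16 + q)/(2*C) (L(C, q) = (-16 + q)/((2*C)) = (-16 + q)*(1/(2*C)) = (-16 + q)/(2*C))
(126 + 373)*L(0 - 1*(-2), (-5 + 2)²) = (126 + 373)*((-16 + (-5 + 2)²)/(2*(0 - 1*(-2)))) = 499*((-16 + (-3)²)/(2*(0 + 2))) = 499*((½)*(-16 + 9)/2) = 499*((½)*(½)*(-7)) = 499*(-7/4) = -3493/4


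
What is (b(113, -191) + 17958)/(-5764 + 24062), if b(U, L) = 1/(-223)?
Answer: 4004633/4080454 ≈ 0.98142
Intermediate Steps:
b(U, L) = -1/223
(b(113, -191) + 17958)/(-5764 + 24062) = (-1/223 + 17958)/(-5764 + 24062) = (4004633/223)/18298 = (4004633/223)*(1/18298) = 4004633/4080454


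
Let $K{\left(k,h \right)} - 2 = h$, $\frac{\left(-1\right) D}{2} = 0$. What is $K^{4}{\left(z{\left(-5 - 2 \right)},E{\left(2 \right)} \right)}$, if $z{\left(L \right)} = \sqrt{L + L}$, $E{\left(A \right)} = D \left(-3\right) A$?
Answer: $16$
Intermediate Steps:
$D = 0$ ($D = \left(-2\right) 0 = 0$)
$E{\left(A \right)} = 0$ ($E{\left(A \right)} = 0 \left(-3\right) A = 0 A = 0$)
$z{\left(L \right)} = \sqrt{2} \sqrt{L}$ ($z{\left(L \right)} = \sqrt{2 L} = \sqrt{2} \sqrt{L}$)
$K{\left(k,h \right)} = 2 + h$
$K^{4}{\left(z{\left(-5 - 2 \right)},E{\left(2 \right)} \right)} = \left(2 + 0\right)^{4} = 2^{4} = 16$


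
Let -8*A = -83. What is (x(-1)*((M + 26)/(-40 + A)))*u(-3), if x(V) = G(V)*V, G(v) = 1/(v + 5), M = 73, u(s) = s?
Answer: -198/79 ≈ -2.5063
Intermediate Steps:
A = 83/8 (A = -1/8*(-83) = 83/8 ≈ 10.375)
G(v) = 1/(5 + v)
x(V) = V/(5 + V)
(x(-1)*((M + 26)/(-40 + A)))*u(-3) = ((-1/(5 - 1))*((73 + 26)/(-40 + 83/8)))*(-3) = ((-1/4)*(99/(-237/8)))*(-3) = ((-1*1/4)*(99*(-8/237)))*(-3) = -1/4*(-264/79)*(-3) = (66/79)*(-3) = -198/79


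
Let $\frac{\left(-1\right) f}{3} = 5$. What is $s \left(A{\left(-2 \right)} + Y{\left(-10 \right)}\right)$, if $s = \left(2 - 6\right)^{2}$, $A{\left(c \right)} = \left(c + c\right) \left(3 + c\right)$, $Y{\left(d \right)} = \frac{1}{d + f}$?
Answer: $- \frac{1616}{25} \approx -64.64$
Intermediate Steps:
$f = -15$ ($f = \left(-3\right) 5 = -15$)
$Y{\left(d \right)} = \frac{1}{-15 + d}$ ($Y{\left(d \right)} = \frac{1}{d - 15} = \frac{1}{-15 + d}$)
$A{\left(c \right)} = 2 c \left(3 + c\right)$
$s = 16$ ($s = \left(-4\right)^{2} = 16$)
$s \left(A{\left(-2 \right)} + Y{\left(-10 \right)}\right) = 16 \left(2 \left(-2\right) \left(3 - 2\right) + \frac{1}{-15 - 10}\right) = 16 \left(2 \left(-2\right) 1 + \frac{1}{-25}\right) = 16 \left(-4 - \frac{1}{25}\right) = 16 \left(- \frac{101}{25}\right) = - \frac{1616}{25}$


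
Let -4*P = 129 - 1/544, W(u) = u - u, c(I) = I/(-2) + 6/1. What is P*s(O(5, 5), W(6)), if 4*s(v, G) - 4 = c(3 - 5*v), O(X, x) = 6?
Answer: -3298225/17408 ≈ -189.47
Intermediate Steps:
c(I) = 6 - I/2 (c(I) = I*(-½) + 6*1 = -I/2 + 6 = 6 - I/2)
W(u) = 0
s(v, G) = 17/8 + 5*v/8 (s(v, G) = 1 + (6 - (3 - 5*v)/2)/4 = 1 + (6 + (-3/2 + 5*v/2))/4 = 1 + (9/2 + 5*v/2)/4 = 1 + (9/8 + 5*v/8) = 17/8 + 5*v/8)
P = -70175/2176 (P = -(129 - 1/544)/4 = -¼*70175/544 = -70175/2176 ≈ -32.250)
P*s(O(5, 5), W(6)) = -70175*(17/8 + (5/8)*6)/2176 = -70175*(17/8 + 15/4)/2176 = -70175/2176*47/8 = -3298225/17408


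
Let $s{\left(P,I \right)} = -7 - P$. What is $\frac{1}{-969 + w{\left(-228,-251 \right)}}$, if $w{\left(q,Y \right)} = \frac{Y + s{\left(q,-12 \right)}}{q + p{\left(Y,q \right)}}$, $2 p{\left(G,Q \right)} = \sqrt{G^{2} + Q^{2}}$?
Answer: $- \frac{30014053}{29074781277} - \frac{20 \sqrt{114985}}{29074781277} \approx -0.0010325$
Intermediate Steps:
$p{\left(G,Q \right)} = \frac{\sqrt{G^{2} + Q^{2}}}{2}$
$w{\left(q,Y \right)} = \frac{-7 + Y - q}{q + \frac{\sqrt{Y^{2} + q^{2}}}{2}}$ ($w{\left(q,Y \right)} = \frac{Y - \left(7 + q\right)}{q + \frac{\sqrt{Y^{2} + q^{2}}}{2}} = \frac{-7 + Y - q}{q + \frac{\sqrt{Y^{2} + q^{2}}}{2}}$)
$\frac{1}{-969 + w{\left(-228,-251 \right)}} = \frac{1}{-969 + \frac{2 \left(-7 - 251 - -228\right)}{\sqrt{\left(-251\right)^{2} + \left(-228\right)^{2}} + 2 \left(-228\right)}} = \frac{1}{-969 + \frac{2 \left(-7 - 251 + 228\right)}{\sqrt{63001 + 51984} - 456}} = \frac{1}{-969 + 2 \frac{1}{\sqrt{114985} - 456} \left(-30\right)} = \frac{1}{-969 + 2 \frac{1}{-456 + \sqrt{114985}} \left(-30\right)} = \frac{1}{-969 - \frac{60}{-456 + \sqrt{114985}}}$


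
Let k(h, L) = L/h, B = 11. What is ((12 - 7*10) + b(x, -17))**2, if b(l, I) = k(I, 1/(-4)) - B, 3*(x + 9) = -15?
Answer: 22005481/4624 ≈ 4759.0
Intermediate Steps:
x = -14 (x = -9 + (1/3)*(-15) = -9 - 5 = -14)
b(l, I) = -11 - 1/(4*I) (b(l, I) = 1/((-4)*I) - 1*11 = -1/(4*I) - 11 = -11 - 1/(4*I))
((12 - 7*10) + b(x, -17))**2 = ((12 - 7*10) + (-11 - 1/4/(-17)))**2 = ((12 - 70) + (-11 - 1/4*(-1/17)))**2 = (-58 + (-11 + 1/68))**2 = (-58 - 747/68)**2 = (-4691/68)**2 = 22005481/4624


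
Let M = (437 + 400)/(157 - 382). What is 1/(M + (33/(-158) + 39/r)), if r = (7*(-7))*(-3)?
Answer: -193550/709081 ≈ -0.27296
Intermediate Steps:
M = -93/25 (M = 837/(-225) = 837*(-1/225) = -93/25 ≈ -3.7200)
r = 147 (r = -49*(-3) = 147)
1/(M + (33/(-158) + 39/r)) = 1/(-93/25 + (33/(-158) + 39/147)) = 1/(-93/25 + (33*(-1/158) + 39*(1/147))) = 1/(-93/25 + (-33/158 + 13/49)) = 1/(-93/25 + 437/7742) = 1/(-709081/193550) = -193550/709081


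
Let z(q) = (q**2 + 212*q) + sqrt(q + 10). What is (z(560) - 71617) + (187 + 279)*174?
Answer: 441787 + sqrt(570) ≈ 4.4181e+5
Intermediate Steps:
z(q) = q**2 + sqrt(10 + q) + 212*q (z(q) = (q**2 + 212*q) + sqrt(10 + q) = q**2 + sqrt(10 + q) + 212*q)
(z(560) - 71617) + (187 + 279)*174 = ((560**2 + sqrt(10 + 560) + 212*560) - 71617) + (187 + 279)*174 = ((313600 + sqrt(570) + 118720) - 71617) + 466*174 = ((432320 + sqrt(570)) - 71617) + 81084 = (360703 + sqrt(570)) + 81084 = 441787 + sqrt(570)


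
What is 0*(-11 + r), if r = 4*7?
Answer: 0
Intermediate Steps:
r = 28
0*(-11 + r) = 0*(-11 + 28) = 0*17 = 0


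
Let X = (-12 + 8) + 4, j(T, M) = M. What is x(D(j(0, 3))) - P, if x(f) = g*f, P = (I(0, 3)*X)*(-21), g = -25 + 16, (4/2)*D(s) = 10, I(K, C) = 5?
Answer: -45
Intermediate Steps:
D(s) = 5 (D(s) = (½)*10 = 5)
X = 0 (X = -4 + 4 = 0)
g = -9
P = 0 (P = (5*0)*(-21) = 0*(-21) = 0)
x(f) = -9*f
x(D(j(0, 3))) - P = -9*5 - 1*0 = -45 + 0 = -45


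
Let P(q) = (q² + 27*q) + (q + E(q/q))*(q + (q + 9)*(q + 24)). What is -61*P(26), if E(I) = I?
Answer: -3009130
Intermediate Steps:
P(q) = q² + 27*q + (1 + q)*(q + (9 + q)*(24 + q)) (P(q) = (q² + 27*q) + (q + q/q)*(q + (q + 9)*(q + 24)) = (q² + 27*q) + (q + 1)*(q + (9 + q)*(24 + q)) = (q² + 27*q) + (1 + q)*(q + (9 + q)*(24 + q)) = q² + 27*q + (1 + q)*(q + (9 + q)*(24 + q)))
-61*P(26) = -61*(216 + 26³ + 36*26² + 277*26) = -61*(216 + 17576 + 36*676 + 7202) = -61*(216 + 17576 + 24336 + 7202) = -61*49330 = -3009130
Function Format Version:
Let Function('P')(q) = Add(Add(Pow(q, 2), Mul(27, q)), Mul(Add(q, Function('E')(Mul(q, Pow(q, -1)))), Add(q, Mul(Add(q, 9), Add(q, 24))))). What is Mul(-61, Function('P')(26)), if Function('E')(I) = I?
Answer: -3009130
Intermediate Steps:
Function('P')(q) = Add(Pow(q, 2), Mul(27, q), Mul(Add(1, q), Add(q, Mul(Add(9, q), Add(24, q))))) (Function('P')(q) = Add(Add(Pow(q, 2), Mul(27, q)), Mul(Add(q, Mul(q, Pow(q, -1))), Add(q, Mul(Add(q, 9), Add(q, 24))))) = Add(Add(Pow(q, 2), Mul(27, q)), Mul(Add(q, 1), Add(q, Mul(Add(9, q), Add(24, q))))) = Add(Add(Pow(q, 2), Mul(27, q)), Mul(Add(1, q), Add(q, Mul(Add(9, q), Add(24, q))))) = Add(Pow(q, 2), Mul(27, q), Mul(Add(1, q), Add(q, Mul(Add(9, q), Add(24, q))))))
Mul(-61, Function('P')(26)) = Mul(-61, Add(216, Pow(26, 3), Mul(36, Pow(26, 2)), Mul(277, 26))) = Mul(-61, Add(216, 17576, Mul(36, 676), 7202)) = Mul(-61, Add(216, 17576, 24336, 7202)) = Mul(-61, 49330) = -3009130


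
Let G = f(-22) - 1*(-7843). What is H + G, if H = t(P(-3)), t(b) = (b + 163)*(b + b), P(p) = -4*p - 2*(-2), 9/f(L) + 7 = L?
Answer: 393550/29 ≈ 13571.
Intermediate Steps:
f(L) = 9/(-7 + L)
P(p) = 4 - 4*p (P(p) = -4*p + 4 = 4 - 4*p)
t(b) = 2*b*(163 + b) (t(b) = (163 + b)*(2*b) = 2*b*(163 + b))
G = 227438/29 (G = 9/(-7 - 22) - 1*(-7843) = 9/(-29) + 7843 = 9*(-1/29) + 7843 = -9/29 + 7843 = 227438/29 ≈ 7842.7)
H = 5728 (H = 2*(4 - 4*(-3))*(163 + (4 - 4*(-3))) = 2*(4 + 12)*(163 + (4 + 12)) = 2*16*(163 + 16) = 2*16*179 = 5728)
H + G = 5728 + 227438/29 = 393550/29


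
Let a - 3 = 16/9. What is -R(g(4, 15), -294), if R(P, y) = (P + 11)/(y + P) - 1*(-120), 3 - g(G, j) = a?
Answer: -319357/2662 ≈ -119.97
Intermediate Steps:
a = 43/9 (a = 3 + 16/9 = 43/9 ≈ 4.7778)
g(G, j) = -16/9 (g(G, j) = 3 - 1*43/9 = 3 - 43/9 = -16/9)
R(P, y) = 120 + (11 + P)/(P + y) (R(P, y) = (11 + P)/(P + y) + 120 = 120 + (11 + P)/(P + y))
-R(g(4, 15), -294) = -(11 + 120*(-294) + 121*(-16/9))/(-16/9 - 294) = -(11 - 35280 - 1936/9)/(-2662/9) = -(-9)*(-319357)/(2662*9) = -1*319357/2662 = -319357/2662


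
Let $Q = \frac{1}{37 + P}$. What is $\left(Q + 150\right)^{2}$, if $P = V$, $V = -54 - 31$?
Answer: $\frac{51825601}{2304} \approx 22494.0$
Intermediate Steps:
$V = -85$
$P = -85$
$Q = - \frac{1}{48}$ ($Q = \frac{1}{37 - 85} = \frac{1}{-48} = - \frac{1}{48} \approx -0.020833$)
$\left(Q + 150\right)^{2} = \left(- \frac{1}{48} + 150\right)^{2} = \left(\frac{7199}{48}\right)^{2} = \frac{51825601}{2304}$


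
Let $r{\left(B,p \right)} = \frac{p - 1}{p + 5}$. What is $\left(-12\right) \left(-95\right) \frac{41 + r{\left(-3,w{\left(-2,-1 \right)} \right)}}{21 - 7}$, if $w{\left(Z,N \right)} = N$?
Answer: $\frac{23085}{7} \approx 3297.9$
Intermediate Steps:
$r{\left(B,p \right)} = \frac{-1 + p}{5 + p}$
$\left(-12\right) \left(-95\right) \frac{41 + r{\left(-3,w{\left(-2,-1 \right)} \right)}}{21 - 7} = \left(-12\right) \left(-95\right) \frac{41 + \frac{-1 - 1}{5 - 1}}{21 - 7} = 1140 \frac{41 + \frac{1}{4} \left(-2\right)}{14} = 1140 \left(41 + \frac{1}{4} \left(-2\right)\right) \frac{1}{14} = 1140 \left(41 - \frac{1}{2}\right) \frac{1}{14} = 1140 \cdot \frac{81}{2} \cdot \frac{1}{14} = 1140 \cdot \frac{81}{28} = \frac{23085}{7}$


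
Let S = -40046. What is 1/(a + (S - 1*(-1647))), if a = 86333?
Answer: 1/47934 ≈ 2.0862e-5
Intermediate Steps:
1/(a + (S - 1*(-1647))) = 1/(86333 + (-40046 - 1*(-1647))) = 1/(86333 + (-40046 + 1647)) = 1/(86333 - 38399) = 1/47934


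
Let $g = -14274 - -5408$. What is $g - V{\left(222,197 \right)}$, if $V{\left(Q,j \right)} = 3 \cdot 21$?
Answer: $-8929$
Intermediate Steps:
$g = -8866$ ($g = -14274 + 5408 = -8866$)
$V{\left(Q,j \right)} = 63$
$g - V{\left(222,197 \right)} = -8866 - 63 = -8929$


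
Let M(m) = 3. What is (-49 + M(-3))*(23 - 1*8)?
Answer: -690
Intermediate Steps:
(-49 + M(-3))*(23 - 1*8) = (-49 + 3)*(23 - 1*8) = -46*(23 - 8) = -46*15 = -690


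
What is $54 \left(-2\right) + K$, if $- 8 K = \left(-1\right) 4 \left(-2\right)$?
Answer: $-109$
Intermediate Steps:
$K = -1$ ($K = - \frac{\left(-1\right) 4 \left(-2\right)}{8} = - \frac{\left(-4\right) \left(-2\right)}{8} = \left(- \frac{1}{8}\right) 8 = -1$)
$54 \left(-2\right) + K = 54 \left(-2\right) - 1 = -108 - 1 = -109$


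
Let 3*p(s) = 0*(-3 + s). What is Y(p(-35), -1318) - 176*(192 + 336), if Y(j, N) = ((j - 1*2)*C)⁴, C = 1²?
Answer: -92912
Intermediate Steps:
C = 1
p(s) = 0 (p(s) = (0*(-3 + s))/3 = (⅓)*0 = 0)
Y(j, N) = (-2 + j)⁴ (Y(j, N) = ((j - 1*2)*1)⁴ = ((j - 2)*1)⁴ = ((-2 + j)*1)⁴ = (-2 + j)⁴)
Y(p(-35), -1318) - 176*(192 + 336) = (-2 + 0)⁴ - 176*(192 + 336) = (-2)⁴ - 176*528 = 16 - 92928 = -92912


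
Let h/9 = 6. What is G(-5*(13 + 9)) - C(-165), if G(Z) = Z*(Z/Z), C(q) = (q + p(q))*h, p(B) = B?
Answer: 17710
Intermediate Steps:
h = 54 (h = 9*6 = 54)
C(q) = 108*q (C(q) = (q + q)*54 = (2*q)*54 = 108*q)
G(Z) = Z (G(Z) = Z*1 = Z)
G(-5*(13 + 9)) - C(-165) = -5*(13 + 9) - 108*(-165) = -5*22 - 1*(-17820) = -110 + 17820 = 17710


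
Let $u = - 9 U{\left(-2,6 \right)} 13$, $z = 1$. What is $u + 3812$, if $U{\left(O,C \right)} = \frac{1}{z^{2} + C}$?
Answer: $\frac{26567}{7} \approx 3795.3$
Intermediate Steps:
$U{\left(O,C \right)} = \frac{1}{1 + C}$ ($U{\left(O,C \right)} = \frac{1}{1^{2} + C} = \frac{1}{1 + C}$)
$u = - \frac{117}{7}$ ($u = - \frac{9}{1 + 6} \cdot 13 = - \frac{9}{7} \cdot 13 = \left(-9\right) \frac{1}{7} \cdot 13 = \left(- \frac{9}{7}\right) 13 = - \frac{117}{7} \approx -16.714$)
$u + 3812 = - \frac{117}{7} + 3812 = \frac{26567}{7}$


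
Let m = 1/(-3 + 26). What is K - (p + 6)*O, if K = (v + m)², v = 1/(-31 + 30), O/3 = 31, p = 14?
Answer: -983456/529 ≈ -1859.1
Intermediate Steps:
O = 93 (O = 3*31 = 93)
v = -1 (v = 1/(-1) = -1)
m = 1/23 ≈ 0.043478
K = 484/529 (K = (-1 + 1/23)² = (-22/23)² = 484/529 ≈ 0.91493)
K - (p + 6)*O = 484/529 - (14 + 6)*93 = 484/529 - 20*93 = 484/529 - 1*1860 = 484/529 - 1860 = -983456/529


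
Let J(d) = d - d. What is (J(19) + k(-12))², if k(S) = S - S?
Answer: 0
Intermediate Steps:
J(d) = 0
k(S) = 0
(J(19) + k(-12))² = (0 + 0)² = 0² = 0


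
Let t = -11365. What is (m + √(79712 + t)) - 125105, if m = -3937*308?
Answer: -1337701 + √68347 ≈ -1.3374e+6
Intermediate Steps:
m = -1212596
(m + √(79712 + t)) - 125105 = (-1212596 + √(79712 - 11365)) - 125105 = (-1212596 + √68347) - 125105 = -1337701 + √68347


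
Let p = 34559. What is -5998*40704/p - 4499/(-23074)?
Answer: -5633190686867/797414366 ≈ -7064.3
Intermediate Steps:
-5998*40704/p - 4499/(-23074) = -5998/(34559/40704) - 4499/(-23074) = -5998/(34559*(1/40704)) - 4499*(-1/23074) = -5998/34559/40704 + 4499/23074 = -5998*40704/34559 + 4499/23074 = -244142592/34559 + 4499/23074 = -5633190686867/797414366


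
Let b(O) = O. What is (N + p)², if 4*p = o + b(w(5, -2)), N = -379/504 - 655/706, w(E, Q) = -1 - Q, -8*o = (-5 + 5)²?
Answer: 64703588161/31652679744 ≈ 2.0442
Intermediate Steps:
o = 0 (o = -(-5 + 5)²/8 = -⅛*0² = -⅛*0 = 0)
N = -298847/177912 (N = -379*1/504 - 655*1/706 = -379/504 - 655/706 = -298847/177912 ≈ -1.6797)
p = ¼ (p = (0 + (-1 - 1*(-2)))/4 = (0 + (-1 + 2))/4 = (0 + 1)/4 = (¼)*1 = ¼ ≈ 0.25000)
(N + p)² = (-298847/177912 + ¼)² = (-254369/177912)² = 64703588161/31652679744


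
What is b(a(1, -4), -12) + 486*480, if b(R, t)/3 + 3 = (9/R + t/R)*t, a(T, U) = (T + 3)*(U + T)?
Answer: 233262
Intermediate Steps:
a(T, U) = (3 + T)*(T + U)
b(R, t) = -9 + 3*t*(9/R + t/R) (b(R, t) = -9 + 3*((9/R + t/R)*t) = -9 + 3*(t*(9/R + t/R)) = -9 + 3*t*(9/R + t/R))
b(a(1, -4), -12) + 486*480 = 3*((-12)**2 - 3*(1**2 + 3*1 + 3*(-4) + 1*(-4)) + 9*(-12))/(1**2 + 3*1 + 3*(-4) + 1*(-4)) + 486*480 = 3*(144 - 3*(1 + 3 - 12 - 4) - 108)/(1 + 3 - 12 - 4) + 233280 = 3*(144 - 3*(-12) - 108)/(-12) + 233280 = 3*(-1/12)*(144 + 36 - 108) + 233280 = 3*(-1/12)*72 + 233280 = -18 + 233280 = 233262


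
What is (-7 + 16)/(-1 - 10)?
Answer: -9/11 ≈ -0.81818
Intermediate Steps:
(-7 + 16)/(-1 - 10) = 9/(-11) = 9*(-1/11) = -9/11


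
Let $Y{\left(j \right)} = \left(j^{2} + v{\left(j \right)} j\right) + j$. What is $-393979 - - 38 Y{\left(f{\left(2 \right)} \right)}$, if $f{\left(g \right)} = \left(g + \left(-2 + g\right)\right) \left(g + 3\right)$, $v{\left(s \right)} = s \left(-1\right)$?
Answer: $-393599$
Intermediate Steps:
$v{\left(s \right)} = - s$
$f{\left(g \right)} = \left(-2 + 2 g\right) \left(3 + g\right)$
$Y{\left(j \right)} = j$ ($Y{\left(j \right)} = \left(j^{2} + - j j\right) + j = \left(j^{2} - j^{2}\right) + j = 0 + j = j$)
$-393979 - - 38 Y{\left(f{\left(2 \right)} \right)} = -393979 - - 38 \left(-6 + 2 \cdot 2^{2} + 4 \cdot 2\right) = -393979 - - 38 \left(-6 + 2 \cdot 4 + 8\right) = -393979 - - 38 \left(-6 + 8 + 8\right) = -393979 - \left(-38\right) 10 = -393979 - -380 = -393979 + 380 = -393599$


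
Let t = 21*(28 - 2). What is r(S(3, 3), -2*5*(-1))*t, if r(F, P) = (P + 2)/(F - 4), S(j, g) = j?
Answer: -6552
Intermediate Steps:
r(F, P) = (2 + P)/(-4 + F)
t = 546 (t = 21*26 = 546)
r(S(3, 3), -2*5*(-1))*t = ((2 - 2*5*(-1))/(-4 + 3))*546 = ((2 - 10*(-1))/(-1))*546 = -(2 + 10)*546 = -1*12*546 = -12*546 = -6552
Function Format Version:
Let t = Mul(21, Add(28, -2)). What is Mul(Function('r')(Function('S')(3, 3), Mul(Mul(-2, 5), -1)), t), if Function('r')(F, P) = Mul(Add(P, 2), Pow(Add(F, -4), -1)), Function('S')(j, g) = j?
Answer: -6552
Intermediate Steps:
Function('r')(F, P) = Mul(Pow(Add(-4, F), -1), Add(2, P)) (Function('r')(F, P) = Mul(Add(2, P), Pow(Add(-4, F), -1)) = Mul(Pow(Add(-4, F), -1), Add(2, P)))
t = 546 (t = Mul(21, 26) = 546)
Mul(Function('r')(Function('S')(3, 3), Mul(Mul(-2, 5), -1)), t) = Mul(Mul(Pow(Add(-4, 3), -1), Add(2, Mul(Mul(-2, 5), -1))), 546) = Mul(Mul(Pow(-1, -1), Add(2, Mul(-10, -1))), 546) = Mul(Mul(-1, Add(2, 10)), 546) = Mul(Mul(-1, 12), 546) = Mul(-12, 546) = -6552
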